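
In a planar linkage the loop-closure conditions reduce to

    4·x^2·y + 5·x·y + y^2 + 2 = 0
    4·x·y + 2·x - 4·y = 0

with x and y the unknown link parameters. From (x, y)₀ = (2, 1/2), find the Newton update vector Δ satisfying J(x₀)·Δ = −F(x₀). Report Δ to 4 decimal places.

(-1.5303, 0.0303)

At (2, 1/2): F = (15.2500, 6.0000).
Jacobian J = [[8·x·y + 5·y, 4·x^2 + 5·x + 2·y], [4·y + 2, 4·x - 4]].
At the point, J = [[10.5000, 27.0000], [4.0000, 4.0000]] (det J = -66.0000).
Solving J·Δ = −F gives Δ = (-1.5303, 0.0303).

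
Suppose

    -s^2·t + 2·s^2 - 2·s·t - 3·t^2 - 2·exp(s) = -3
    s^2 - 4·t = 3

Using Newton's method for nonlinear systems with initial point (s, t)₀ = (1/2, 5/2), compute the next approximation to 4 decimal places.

(2.8425, -0.1019)

At (1/2, 5/2): F = (-21.672443, -12.7500).
Jacobian J = [[-2·s·t + 4·s - 2·t - 2·exp(s), -s^2 - 2·s - 6·t], [2·s, -4]].
At the point, J = [[-8.797443, -16.2500], [1.0000, -4.0000]] (det J = 51.439770).
Solving J·Δ = −F gives Δ = (2.3425, -2.6019).
Then the next iterate is (s, t)₁ = (2.8425, -0.1019).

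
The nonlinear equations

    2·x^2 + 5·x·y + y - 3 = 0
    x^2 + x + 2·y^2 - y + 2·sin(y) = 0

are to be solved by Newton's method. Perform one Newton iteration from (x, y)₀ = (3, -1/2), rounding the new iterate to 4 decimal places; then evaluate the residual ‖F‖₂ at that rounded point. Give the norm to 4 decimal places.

3.4376

At (3, -1/2): F = (7.0000, 12.041149).
Jacobian J = [[4·x + 5·y, 5·x + 1], [2·x + 1, 4·y + 2·cos(y) - 1]].
At the point, J = [[9.5000, 16.0000], [7.0000, -1.244835]] (det J = -123.825931).
Solving J·Δ = −F gives Δ = (-1.6263, 0.5281).
Then the next iterate is (x, y)₁ = (1.3737, 0.0281).
Re-evaluating at (1.3737, 0.0281): F = (0.995208, 3.290424), so ‖F‖₂ = 3.4376.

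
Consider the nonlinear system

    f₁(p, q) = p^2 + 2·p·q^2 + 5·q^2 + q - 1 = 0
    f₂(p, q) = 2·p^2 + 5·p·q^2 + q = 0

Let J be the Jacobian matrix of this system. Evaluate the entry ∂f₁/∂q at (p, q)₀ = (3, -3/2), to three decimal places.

∂f₁/∂q = 4·p·q + 10·q + 1.
At (3, -3/2) this is -32.000.

-32.000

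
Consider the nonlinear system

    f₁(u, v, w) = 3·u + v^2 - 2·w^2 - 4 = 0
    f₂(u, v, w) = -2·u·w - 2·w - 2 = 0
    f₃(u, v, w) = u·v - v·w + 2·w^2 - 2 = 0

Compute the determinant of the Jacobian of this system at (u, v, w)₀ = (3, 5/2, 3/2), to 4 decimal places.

15.5000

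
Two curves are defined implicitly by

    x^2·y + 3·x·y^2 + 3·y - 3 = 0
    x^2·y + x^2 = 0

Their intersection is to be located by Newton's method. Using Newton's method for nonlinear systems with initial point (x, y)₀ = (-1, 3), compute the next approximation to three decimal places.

At (-1, 3): F = (-18.000, 4.000).
Jacobian J = [[2·x·y + 3·y^2, x^2 + 6·x·y + 3], [2·x·y + 2·x, x^2]].
At the point, J = [[21.000, -14.000], [-8.000, 1.000]] (det J = -91.000).
Solving J·Δ = −F gives Δ = (0.418, -0.659).
Then the next iterate is (x, y)₁ = (-0.582, 2.341).

(-0.582, 2.341)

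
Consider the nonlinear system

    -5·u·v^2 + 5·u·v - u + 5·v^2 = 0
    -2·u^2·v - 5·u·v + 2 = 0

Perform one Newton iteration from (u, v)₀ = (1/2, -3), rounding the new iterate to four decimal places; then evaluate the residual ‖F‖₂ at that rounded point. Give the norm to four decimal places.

At (1/2, -3): F = (14.5000, 11.0000).
Jacobian J = [[-5·v^2 + 5·v - 1, -10·u·v + 5·u + 10·v], [-4·u·v - 5·v, -2·u^2 - 5·u]].
At the point, J = [[-61.0000, -12.5000], [21.0000, -3.0000]] (det J = 445.5000).
Solving J·Δ = −F gives Δ = (-0.2110, 2.1897).
Then the next iterate is (u, v)₁ = (0.2890, -0.8103).
Re-evaluating at (0.2890, -0.8103): F = (0.874280, 3.306238), so ‖F‖₂ = 3.4199.

3.4199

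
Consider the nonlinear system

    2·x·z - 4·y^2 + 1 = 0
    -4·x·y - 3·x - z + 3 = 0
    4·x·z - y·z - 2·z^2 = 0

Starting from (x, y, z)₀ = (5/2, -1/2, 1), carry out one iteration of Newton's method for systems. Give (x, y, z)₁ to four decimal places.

(1.5783, -0.3855, 0.2771)

At (5/2, -1/2, 1): F = (5.0000, -0.5000, 8.5000).
Jacobian J = [[2·z, -8·y, 2·x], [-4·y - 3, -4·x, -1], [4·z, -z, 4·x - y - 4·z]].
At the point, J = [[2.0000, 4.0000, 5.0000], [-1.0000, -10.0000, -1.0000], [4.0000, -1.0000, 6.5000]] (det J = 83.0000).
Solving J·Δ = −F gives Δ = (-0.9217, 0.1145, -0.7229).
Then the next iterate is (x, y, z)₁ = (1.5783, -0.3855, 0.2771).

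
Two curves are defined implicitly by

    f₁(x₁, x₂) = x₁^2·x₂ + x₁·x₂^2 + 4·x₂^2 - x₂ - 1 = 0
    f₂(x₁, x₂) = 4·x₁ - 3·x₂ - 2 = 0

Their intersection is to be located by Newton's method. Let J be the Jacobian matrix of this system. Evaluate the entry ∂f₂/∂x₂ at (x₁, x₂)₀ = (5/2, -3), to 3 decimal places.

-3.000

∂f₂/∂x₂ = -3.
At (5/2, -3) this is -3.000.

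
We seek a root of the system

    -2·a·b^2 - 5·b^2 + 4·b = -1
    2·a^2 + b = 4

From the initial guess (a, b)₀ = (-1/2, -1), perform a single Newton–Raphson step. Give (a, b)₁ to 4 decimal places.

At (-1/2, -1): F = (-7.0000, -4.5000).
Jacobian J = [[-2·b^2, -4·a·b - 10·b + 4], [4·a, 1]].
At the point, J = [[-2.0000, 12.0000], [-2.0000, 1.0000]] (det J = 22.0000).
Solving J·Δ = −F gives Δ = (-2.1364, 0.2273).
Then the next iterate is (a, b)₁ = (-2.6364, -0.7727).

(-2.6364, -0.7727)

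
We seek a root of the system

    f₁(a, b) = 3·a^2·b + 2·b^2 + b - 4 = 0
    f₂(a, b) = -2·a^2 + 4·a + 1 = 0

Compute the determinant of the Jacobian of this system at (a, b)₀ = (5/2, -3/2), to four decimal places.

J = [[6·a·b, 3·a^2 + 4·b + 1], [-4·a + 4, 0]].
At the point, J = [[-22.5000, 13.7500], [-6.0000, 0.0000]].
det J = 82.5000.

82.5000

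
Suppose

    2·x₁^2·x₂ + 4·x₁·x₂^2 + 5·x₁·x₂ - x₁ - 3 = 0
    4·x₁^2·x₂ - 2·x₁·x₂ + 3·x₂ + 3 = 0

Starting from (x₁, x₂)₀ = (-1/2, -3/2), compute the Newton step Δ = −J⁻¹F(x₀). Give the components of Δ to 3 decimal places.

(-0.108, 1.095)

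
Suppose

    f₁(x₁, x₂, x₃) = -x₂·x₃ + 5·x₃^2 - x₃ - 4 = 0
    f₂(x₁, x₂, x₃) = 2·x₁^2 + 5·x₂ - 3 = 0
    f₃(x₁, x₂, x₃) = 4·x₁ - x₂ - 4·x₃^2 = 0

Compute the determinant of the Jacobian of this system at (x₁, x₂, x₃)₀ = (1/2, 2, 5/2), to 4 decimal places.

-584.0000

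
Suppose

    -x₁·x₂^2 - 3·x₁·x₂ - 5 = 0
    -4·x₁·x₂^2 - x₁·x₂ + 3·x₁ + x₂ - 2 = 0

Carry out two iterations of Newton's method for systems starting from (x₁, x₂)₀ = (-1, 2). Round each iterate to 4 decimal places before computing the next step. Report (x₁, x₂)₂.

At (-1, 2): F = (5.0000, 15.0000).
Jacobian J = [[-x₂^2 - 3·x₂, -2·x₁·x₂ - 3·x₁], [-4·x₂^2 - x₂ + 3, -8·x₁·x₂ - x₁ + 1]].
At the point, J = [[-10.0000, 7.0000], [-15.0000, 18.0000]] (det J = -75.0000).
Solving J·Δ = −F gives Δ = (-0.2000, -1.0000).
Then the next iterate is (x₁, x₂)₁ = (-1.2000, 1.0000).
Round to (-1.2000, 1.0000) and repeat: F = (-0.2000, 1.4000), J = [[-4.0000, 6.0000], [-2.0000, 11.8000]].
Δ = (-0.3057, -0.1705), so (x₁, x₂)₂ = (-1.5057, 0.8295).

(-1.5057, 0.8295)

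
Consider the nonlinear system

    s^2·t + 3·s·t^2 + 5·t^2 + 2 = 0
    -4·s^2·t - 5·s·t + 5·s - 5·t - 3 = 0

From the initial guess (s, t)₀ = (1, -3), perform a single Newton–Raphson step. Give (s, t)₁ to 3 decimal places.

(0.395, -1.760)

At (1, -3): F = (71.000, 44.000).
Jacobian J = [[2·s·t + 3·t^2, s^2 + 6·s·t + 10·t], [-8·s·t - 5·t + 5, -4·s^2 - 5·s - 5]].
At the point, J = [[21.000, -47.000], [44.000, -14.000]] (det J = 1774.000).
Solving J·Δ = −F gives Δ = (-0.605, 1.240).
Then the next iterate is (s, t)₁ = (0.395, -1.760).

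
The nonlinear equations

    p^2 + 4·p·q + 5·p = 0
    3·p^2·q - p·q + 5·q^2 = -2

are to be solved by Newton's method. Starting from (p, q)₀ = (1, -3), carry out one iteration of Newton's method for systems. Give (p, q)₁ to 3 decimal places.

(0.980, -1.525)

At (1, -3): F = (-6.000, 41.000).
Jacobian J = [[2·p + 4·q + 5, 4·p], [6·p·q - q, 3·p^2 - p + 10·q]].
At the point, J = [[-5.000, 4.000], [-15.000, -28.000]] (det J = 200.000).
Solving J·Δ = −F gives Δ = (-0.020, 1.475).
Then the next iterate is (p, q)₁ = (0.980, -1.525).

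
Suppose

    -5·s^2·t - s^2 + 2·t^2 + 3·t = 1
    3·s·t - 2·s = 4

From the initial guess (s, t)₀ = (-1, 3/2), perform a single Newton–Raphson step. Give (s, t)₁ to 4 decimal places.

(-0.5492, -0.2910)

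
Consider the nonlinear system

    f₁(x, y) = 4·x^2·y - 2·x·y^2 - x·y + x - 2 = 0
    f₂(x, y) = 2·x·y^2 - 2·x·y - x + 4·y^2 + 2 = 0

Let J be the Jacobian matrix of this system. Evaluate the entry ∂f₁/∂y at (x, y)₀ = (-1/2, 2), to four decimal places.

∂f₁/∂y = 4·x^2 - 4·x·y - x.
At (-1/2, 2) this is 5.5000.

5.5000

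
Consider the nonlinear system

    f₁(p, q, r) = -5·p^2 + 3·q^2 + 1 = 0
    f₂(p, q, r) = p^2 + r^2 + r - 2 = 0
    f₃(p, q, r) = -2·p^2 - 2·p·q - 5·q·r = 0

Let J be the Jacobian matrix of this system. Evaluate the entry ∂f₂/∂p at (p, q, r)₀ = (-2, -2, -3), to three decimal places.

∂f₂/∂p = 2·p.
At (-2, -2, -3) this is -4.000.

-4.000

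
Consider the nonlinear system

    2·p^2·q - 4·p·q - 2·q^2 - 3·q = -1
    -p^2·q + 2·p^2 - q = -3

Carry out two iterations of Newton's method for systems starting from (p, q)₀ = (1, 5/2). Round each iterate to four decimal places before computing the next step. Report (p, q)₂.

At (1, 5/2): F = (-24.0000, 0.0000).
Jacobian J = [[4·p·q - 4·q, 2·p^2 - 4·p - 4·q - 3], [-2·p·q + 4·p, -p^2 - 1]].
At the point, J = [[0.0000, -15.0000], [-1.0000, -2.0000]] (det J = -15.0000).
Solving J·Δ = −F gives Δ = (3.2000, -1.6000).
Then the next iterate is (p, q)₁ = (4.2000, 0.9000).
Round to (4.2000, 0.9000) and repeat: F = (13.3120, 21.5040), J = [[11.5200, 11.8800], [9.2400, -18.6400]].
Δ = (-1.5519, 0.3844), so (p, q)₂ = (2.6481, 1.2844).

(2.6481, 1.2844)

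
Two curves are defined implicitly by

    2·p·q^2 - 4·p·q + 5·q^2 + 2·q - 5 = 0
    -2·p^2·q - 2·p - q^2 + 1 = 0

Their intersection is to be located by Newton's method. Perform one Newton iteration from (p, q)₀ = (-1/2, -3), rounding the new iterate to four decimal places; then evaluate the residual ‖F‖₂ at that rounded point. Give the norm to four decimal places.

3.8487

At (-1/2, -3): F = (19.0000, -5.5000).
Jacobian J = [[2·q^2 - 4·q, 4·p·q - 4·p + 10·q + 2], [-4·p·q - 2, -2·p^2 - 2·q]].
At the point, J = [[30.0000, -20.0000], [-8.0000, 5.5000]] (det J = 5.0000).
Solving J·Δ = −F gives Δ = (1.1000, 2.6000).
Then the next iterate is (p, q)₁ = (0.6000, -0.4000).
Re-evaluating at (0.6000, -0.4000): F = (-3.8480, -0.0720), so ‖F‖₂ = 3.8487.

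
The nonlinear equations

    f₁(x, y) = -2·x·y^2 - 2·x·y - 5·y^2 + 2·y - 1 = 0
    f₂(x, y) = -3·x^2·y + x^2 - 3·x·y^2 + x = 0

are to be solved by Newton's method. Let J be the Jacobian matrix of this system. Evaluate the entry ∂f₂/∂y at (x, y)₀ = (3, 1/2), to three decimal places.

∂f₂/∂y = -3·x^2 - 6·x·y.
At (3, 1/2) this is -36.000.

-36.000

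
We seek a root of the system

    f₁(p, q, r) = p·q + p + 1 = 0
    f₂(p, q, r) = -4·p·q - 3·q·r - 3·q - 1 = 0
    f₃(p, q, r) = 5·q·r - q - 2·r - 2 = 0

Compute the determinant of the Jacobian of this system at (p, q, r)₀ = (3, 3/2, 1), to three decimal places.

-103.500

J = [[q + 1, p, 0], [-4·q, -4·p - 3·r - 3, -3·q], [0, 5·r - 1, 5·q - 2]].
At the point, J = [[2.500, 3.000, 0.000], [-6.000, -18.000, -4.500], [0.000, 4.000, 5.500]].
det J = -103.500.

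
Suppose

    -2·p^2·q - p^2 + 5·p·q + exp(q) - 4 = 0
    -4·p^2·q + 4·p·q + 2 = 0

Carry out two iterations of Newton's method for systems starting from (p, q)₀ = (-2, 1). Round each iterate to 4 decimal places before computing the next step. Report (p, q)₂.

(-0.4643, 2.0059)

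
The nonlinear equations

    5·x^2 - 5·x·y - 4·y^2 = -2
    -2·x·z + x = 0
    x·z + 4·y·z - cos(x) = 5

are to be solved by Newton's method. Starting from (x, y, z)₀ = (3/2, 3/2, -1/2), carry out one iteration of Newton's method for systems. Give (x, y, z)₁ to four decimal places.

At (3/2, 3/2, -1/2): F = (-7.0000, 3.0000, -8.820737).
Jacobian J = [[10·x - 5·y, -5·x - 8·y, 0], [-2·z + 1, 0, -2·x], [z + sin(x), 4·z, x + 4·y]].
At the point, J = [[7.5000, -19.5000, 0.0000], [2.0000, 0.0000, -3.0000], [0.497495, -2.0000, 7.5000]] (det J = 276.603457).
Solving J·Δ = −F gives Δ = (0.1275, -0.3099, 1.0850).
Then the next iterate is (x, y, z)₁ = (1.6275, 1.1901, 0.5850).

(1.6275, 1.1901, 0.5850)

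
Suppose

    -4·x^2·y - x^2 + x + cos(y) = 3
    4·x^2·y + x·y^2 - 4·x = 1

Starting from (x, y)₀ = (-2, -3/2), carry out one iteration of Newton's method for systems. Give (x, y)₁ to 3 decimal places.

(-1.893, -0.631)

At (-2, -3/2): F = (15.07074, -21.500).
Jacobian J = [[-8·x·y - 2·x + 1, -4·x^2 - sin(y)], [8·x·y + y^2 - 4, 4·x^2 + 2·x·y]].
At the point, J = [[-19.000, -15.00251], [22.250, 22.000]] (det J = -84.19426).
Solving J·Δ = −F gives Δ = (0.107, 0.869).
Then the next iterate is (x, y)₁ = (-1.893, -0.631).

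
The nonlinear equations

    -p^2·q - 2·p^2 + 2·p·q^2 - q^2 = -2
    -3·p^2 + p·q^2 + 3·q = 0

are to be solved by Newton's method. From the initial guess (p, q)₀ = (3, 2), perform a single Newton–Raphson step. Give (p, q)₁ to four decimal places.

(1.7093, 1.3953)

At (3, 2): F = (-14.0000, -9.0000).
Jacobian J = [[-2·p·q - 4·p + 2·q^2, -p^2 + 4·p·q - 2·q], [-6·p + q^2, 2·p·q + 3]].
At the point, J = [[-16.0000, 11.0000], [-14.0000, 15.0000]] (det J = -86.0000).
Solving J·Δ = −F gives Δ = (-1.2907, -0.6047).
Then the next iterate is (p, q)₁ = (1.7093, 1.3953).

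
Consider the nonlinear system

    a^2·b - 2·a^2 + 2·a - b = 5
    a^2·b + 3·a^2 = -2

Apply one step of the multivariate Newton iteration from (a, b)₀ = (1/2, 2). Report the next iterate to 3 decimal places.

(0.279, -6.588)

At (1/2, 2): F = (-6.000, 3.250).
Jacobian J = [[2·a·b - 4·a + 2, a^2 - 1], [2·a·b + 6·a, a^2]].
At the point, J = [[2.000, -0.750], [5.000, 0.250]] (det J = 4.250).
Solving J·Δ = −F gives Δ = (-0.221, -8.588).
Then the next iterate is (a, b)₁ = (0.279, -6.588).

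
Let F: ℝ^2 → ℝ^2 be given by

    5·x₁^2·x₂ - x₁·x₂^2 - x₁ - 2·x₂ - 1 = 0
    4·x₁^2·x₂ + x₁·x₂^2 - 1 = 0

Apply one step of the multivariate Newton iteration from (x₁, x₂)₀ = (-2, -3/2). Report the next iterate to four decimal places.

(-1.5649, -0.6782)

At (-2, -3/2): F = (-21.5000, -29.5000).
Jacobian J = [[10·x₁·x₂ - x₂^2 - 1, 5·x₁^2 - 2·x₁·x₂ - 2], [8·x₁·x₂ + x₂^2, 4·x₁^2 + 2·x₁·x₂]].
At the point, J = [[26.7500, 12.0000], [26.2500, 22.0000]] (det J = 273.5000).
Solving J·Δ = −F gives Δ = (0.4351, 0.8218).
Then the next iterate is (x₁, x₂)₁ = (-1.5649, -0.6782).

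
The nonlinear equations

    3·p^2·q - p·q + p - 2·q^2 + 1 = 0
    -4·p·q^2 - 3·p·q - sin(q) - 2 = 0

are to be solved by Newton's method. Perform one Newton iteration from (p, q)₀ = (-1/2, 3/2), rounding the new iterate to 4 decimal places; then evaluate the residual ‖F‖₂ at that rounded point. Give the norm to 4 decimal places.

0.7799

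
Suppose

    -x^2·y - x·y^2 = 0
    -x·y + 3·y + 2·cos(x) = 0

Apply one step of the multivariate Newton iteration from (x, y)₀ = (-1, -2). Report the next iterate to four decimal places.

At (-1, -2): F = (6.0000, -6.919395).
Jacobian J = [[-2·x·y - y^2, -x^2 - 2·x·y], [-y - 2·sin(x), -x + 3]].
At the point, J = [[-8.0000, -5.0000], [3.682942, 4.0000]] (det J = -13.585290).
Solving J·Δ = −F gives Δ = (-0.7800, 2.4481).
Then the next iterate is (x, y)₁ = (-1.7800, 0.4481).

(-1.7800, 0.4481)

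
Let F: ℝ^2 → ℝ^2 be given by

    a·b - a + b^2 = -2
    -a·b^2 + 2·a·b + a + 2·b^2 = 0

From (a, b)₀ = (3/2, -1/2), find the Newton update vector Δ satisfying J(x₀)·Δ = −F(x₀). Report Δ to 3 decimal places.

At (3/2, -1/2): F = (0.000, 0.125).
Jacobian J = [[b - 1, a + 2·b], [-b^2 + 2·b + 1, -2·a·b + 2·a + 4·b]].
At the point, J = [[-1.500, 0.500], [-0.250, 2.500]] (det J = -3.625).
Solving J·Δ = −F gives Δ = (-0.017, -0.052).

(-0.017, -0.052)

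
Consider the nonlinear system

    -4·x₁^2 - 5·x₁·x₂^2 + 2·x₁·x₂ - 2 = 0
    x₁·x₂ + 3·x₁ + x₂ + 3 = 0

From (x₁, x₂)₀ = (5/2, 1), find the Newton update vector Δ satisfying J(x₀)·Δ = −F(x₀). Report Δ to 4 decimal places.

(318.5000, -368.0000)

At (5/2, 1): F = (-34.5000, 14.0000).
Jacobian J = [[-8·x₁ - 5·x₂^2 + 2·x₂, -10·x₁·x₂ + 2·x₁], [x₂ + 3, x₁ + 1]].
At the point, J = [[-23.0000, -20.0000], [4.0000, 3.5000]] (det J = -0.5000).
Solving J·Δ = −F gives Δ = (318.5000, -368.0000).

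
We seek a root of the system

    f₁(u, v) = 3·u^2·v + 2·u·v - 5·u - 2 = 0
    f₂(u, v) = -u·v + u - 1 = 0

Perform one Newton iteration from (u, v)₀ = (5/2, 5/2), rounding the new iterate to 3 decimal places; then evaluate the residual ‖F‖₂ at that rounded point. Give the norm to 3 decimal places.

0.337

At (5/2, 5/2): F = (44.875, -4.750).
Jacobian J = [[6·u·v + 2·v - 5, 3·u^2 + 2·u], [-v + 1, -u]].
At the point, J = [[37.500, 23.750], [-1.500, -2.500]] (det J = -58.125).
Solving J·Δ = −F gives Δ = (0.011, -1.906).
Then the next iterate is (u, v)₁ = (2.511, 0.594).
Re-evaluating at (2.511, 0.594): F = (-0.33621, 0.01947), so ‖F‖₂ = 0.337.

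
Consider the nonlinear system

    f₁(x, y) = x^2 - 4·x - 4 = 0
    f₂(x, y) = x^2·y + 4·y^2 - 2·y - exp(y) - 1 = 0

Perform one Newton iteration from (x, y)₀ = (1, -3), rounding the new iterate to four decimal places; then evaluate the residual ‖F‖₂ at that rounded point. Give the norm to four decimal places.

12.5227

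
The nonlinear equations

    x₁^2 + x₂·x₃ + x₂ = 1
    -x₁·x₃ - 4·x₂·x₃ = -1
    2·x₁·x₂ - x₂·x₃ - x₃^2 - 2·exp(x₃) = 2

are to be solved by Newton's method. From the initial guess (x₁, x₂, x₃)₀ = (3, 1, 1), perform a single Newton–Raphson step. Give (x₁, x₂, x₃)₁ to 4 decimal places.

(1.4064, 1.1337, 0.2941)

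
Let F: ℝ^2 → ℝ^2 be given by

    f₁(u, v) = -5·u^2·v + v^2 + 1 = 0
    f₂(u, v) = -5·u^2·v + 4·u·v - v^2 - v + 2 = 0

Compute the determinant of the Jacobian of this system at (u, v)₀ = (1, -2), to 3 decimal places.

J = [[-10·u·v, -5·u^2 + 2·v], [-10·u·v + 4·v, -5·u^2 + 4·u - 2·v - 1]].
At the point, J = [[20.000, -9.000], [12.000, 2.000]].
det J = 148.000.

148.000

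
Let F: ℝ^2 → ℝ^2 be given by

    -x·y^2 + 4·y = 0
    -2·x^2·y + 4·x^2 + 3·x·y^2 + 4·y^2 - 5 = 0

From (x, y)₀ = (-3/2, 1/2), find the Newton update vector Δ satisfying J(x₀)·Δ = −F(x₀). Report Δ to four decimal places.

At (-3/2, 1/2): F = (2.3750, 1.6250).
Jacobian J = [[-y^2, -2·x·y + 4], [-4·x·y + 8·x + 3·y^2, -2·x^2 + 6·x·y + 8·y]].
At the point, J = [[-0.2500, 5.5000], [-8.2500, -5.0000]] (det J = 46.6250).
Solving J·Δ = −F gives Δ = (0.4464, -0.4115).

(0.4464, -0.4115)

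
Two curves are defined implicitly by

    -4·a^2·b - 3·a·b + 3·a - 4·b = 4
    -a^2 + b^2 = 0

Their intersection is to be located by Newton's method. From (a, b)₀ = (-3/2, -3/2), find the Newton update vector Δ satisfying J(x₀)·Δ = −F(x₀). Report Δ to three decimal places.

(0.224, 0.224)

At (-3/2, -3/2): F = (4.250, 0.000).
Jacobian J = [[-8·a·b - 3·b + 3, -4·a^2 - 3·a - 4], [-2·a, 2·b]].
At the point, J = [[-10.500, -8.500], [3.000, -3.000]] (det J = 57.000).
Solving J·Δ = −F gives Δ = (0.224, 0.224).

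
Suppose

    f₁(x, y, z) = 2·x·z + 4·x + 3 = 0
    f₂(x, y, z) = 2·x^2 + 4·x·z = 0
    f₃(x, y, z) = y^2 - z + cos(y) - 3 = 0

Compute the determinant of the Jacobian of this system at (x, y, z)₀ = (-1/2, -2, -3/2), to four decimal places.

-30.9070

J = [[2·z + 4, 0, 2·x], [4·x + 4·z, 0, 4·x], [0, 2·y - sin(y), -1]].
At the point, J = [[1.0000, 0.0000, -1.0000], [-8.0000, 0.0000, -2.0000], [0.0000, -3.090703, -1.0000]].
det J = -30.9070.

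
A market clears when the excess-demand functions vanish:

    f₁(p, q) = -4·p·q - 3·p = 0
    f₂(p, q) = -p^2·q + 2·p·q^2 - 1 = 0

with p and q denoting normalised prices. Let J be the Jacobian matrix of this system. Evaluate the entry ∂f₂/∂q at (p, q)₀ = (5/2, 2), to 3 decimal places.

13.750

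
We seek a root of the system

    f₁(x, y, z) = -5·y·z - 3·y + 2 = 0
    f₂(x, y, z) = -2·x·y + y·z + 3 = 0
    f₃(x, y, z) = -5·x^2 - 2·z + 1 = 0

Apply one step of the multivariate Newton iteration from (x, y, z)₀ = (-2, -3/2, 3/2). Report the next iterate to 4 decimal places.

At (-2, -3/2, 3/2): F = (17.7500, -5.2500, -22.0000).
Jacobian J = [[0, -5·z - 3, -5·y], [-2·y, -2·x + z, y], [-10·x, 0, -2]].
At the point, J = [[0.0000, -10.5000, 7.5000], [3.0000, 5.5000, -1.5000], [20.0000, 0.0000, -2.0000]] (det J = -573.0000).
Solving J·Δ = −F gives Δ = (0.8307, -0.2330, -2.6928).
Then the next iterate is (x, y, z)₁ = (-1.1693, -1.7330, -1.1928).

(-1.1693, -1.7330, -1.1928)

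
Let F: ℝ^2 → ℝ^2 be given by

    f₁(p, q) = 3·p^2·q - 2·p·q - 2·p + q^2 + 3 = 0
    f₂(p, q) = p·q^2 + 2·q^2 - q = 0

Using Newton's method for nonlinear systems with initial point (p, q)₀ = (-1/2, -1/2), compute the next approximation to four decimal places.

(-6.8261, -0.7826)

At (-1/2, -1/2): F = (3.3750, 0.8750).
Jacobian J = [[6·p·q - 2·q - 2, 3·p^2 - 2·p + 2·q], [q^2, 2·p·q + 4·q - 1]].
At the point, J = [[0.5000, 0.7500], [0.2500, -2.5000]] (det J = -1.4375).
Solving J·Δ = −F gives Δ = (-6.3261, -0.2826).
Then the next iterate is (p, q)₁ = (-6.8261, -0.7826).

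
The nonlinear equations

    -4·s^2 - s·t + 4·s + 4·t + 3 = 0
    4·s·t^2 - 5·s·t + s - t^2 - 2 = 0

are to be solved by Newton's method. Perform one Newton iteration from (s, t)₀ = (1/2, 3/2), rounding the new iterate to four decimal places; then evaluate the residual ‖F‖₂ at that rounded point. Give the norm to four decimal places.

9.5463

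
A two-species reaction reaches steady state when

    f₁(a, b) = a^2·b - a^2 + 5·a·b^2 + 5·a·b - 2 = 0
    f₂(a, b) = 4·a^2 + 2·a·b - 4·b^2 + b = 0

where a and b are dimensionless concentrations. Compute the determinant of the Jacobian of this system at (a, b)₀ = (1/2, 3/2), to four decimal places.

-264.2500

J = [[2·a·b - 2·a + 5·b^2 + 5·b, a^2 + 10·a·b + 5·a], [8·a + 2·b, 2·a - 8·b + 1]].
At the point, J = [[19.2500, 10.2500], [7.0000, -10.0000]].
det J = -264.2500.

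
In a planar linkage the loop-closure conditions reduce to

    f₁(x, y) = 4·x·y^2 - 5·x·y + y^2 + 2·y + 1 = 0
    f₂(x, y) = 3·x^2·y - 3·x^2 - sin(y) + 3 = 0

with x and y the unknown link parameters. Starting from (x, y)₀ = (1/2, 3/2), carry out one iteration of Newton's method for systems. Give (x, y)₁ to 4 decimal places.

(-0.8173, 0.9089)

At (1/2, 3/2): F = (7.0000, 2.377505).
Jacobian J = [[4·y^2 - 5·y, 8·x·y - 5·x + 2·y + 2], [6·x·y - 6·x, 3·x^2 - cos(y)]].
At the point, J = [[1.5000, 8.5000], [1.5000, 0.679263]] (det J = -11.731106).
Solving J·Δ = −F gives Δ = (-1.3173, -0.5911).
Then the next iterate is (x, y)₁ = (-0.8173, 0.9089).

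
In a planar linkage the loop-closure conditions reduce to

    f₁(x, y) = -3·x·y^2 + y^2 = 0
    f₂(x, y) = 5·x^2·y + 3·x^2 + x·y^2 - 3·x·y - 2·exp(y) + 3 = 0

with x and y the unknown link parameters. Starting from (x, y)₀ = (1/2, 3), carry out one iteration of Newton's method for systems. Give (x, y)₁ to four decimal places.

(0.4339, 2.0951)

At (1/2, 3): F = (-4.5000, -32.671074).
Jacobian J = [[-3·y^2, -6·x·y + 2·y], [10·x·y + 6·x + y^2 - 3·y, 5·x^2 + 2·x·y - 3·x - 2·exp(y)]].
At the point, J = [[-27.0000, -3.0000], [18.0000, -37.421074]] (det J = 1064.368994).
Solving J·Δ = −F gives Δ = (-0.0661, -0.9049).
Then the next iterate is (x, y)₁ = (0.4339, 2.0951).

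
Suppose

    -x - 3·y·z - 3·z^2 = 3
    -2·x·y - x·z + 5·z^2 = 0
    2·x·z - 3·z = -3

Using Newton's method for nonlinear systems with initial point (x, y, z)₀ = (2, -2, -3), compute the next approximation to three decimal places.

(2.303, -1.256, -1.183)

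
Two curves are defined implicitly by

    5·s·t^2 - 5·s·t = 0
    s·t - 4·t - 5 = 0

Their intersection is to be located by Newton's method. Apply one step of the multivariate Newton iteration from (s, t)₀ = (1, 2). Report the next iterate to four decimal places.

At (1, 2): F = (10.0000, -11.0000).
Jacobian J = [[5·t^2 - 5·t, 10·s·t - 5·s], [t, s - 4]].
At the point, J = [[10.0000, 15.0000], [2.0000, -3.0000]] (det J = -60.0000).
Solving J·Δ = −F gives Δ = (2.2500, -2.1667).
Then the next iterate is (s, t)₁ = (3.2500, -0.1667).

(3.2500, -0.1667)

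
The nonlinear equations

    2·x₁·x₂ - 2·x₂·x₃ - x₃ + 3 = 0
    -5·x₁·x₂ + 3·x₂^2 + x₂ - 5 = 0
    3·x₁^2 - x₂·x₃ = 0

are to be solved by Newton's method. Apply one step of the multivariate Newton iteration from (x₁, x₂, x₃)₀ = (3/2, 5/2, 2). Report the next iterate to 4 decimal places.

(1.0839, 2.1822, 1.4562)

At (3/2, 5/2, 2): F = (-1.5000, -2.5000, 1.7500).
Jacobian J = [[2·x₂, 2·x₁ - 2·x₃, -2·x₂ - 1], [-5·x₂, -5·x₁ + 6·x₂ + 1, 0], [6·x₁, -x₃, -x₂]].
At the point, J = [[5.0000, -1.0000, -6.0000], [-12.5000, 8.5000, 0.0000], [9.0000, -2.0000, -2.5000]] (det J = 234.0000).
Solving J·Δ = −F gives Δ = (-0.4161, -0.3178, -0.5438).
Then the next iterate is (x₁, x₂, x₃)₁ = (1.0839, 2.1822, 1.4562).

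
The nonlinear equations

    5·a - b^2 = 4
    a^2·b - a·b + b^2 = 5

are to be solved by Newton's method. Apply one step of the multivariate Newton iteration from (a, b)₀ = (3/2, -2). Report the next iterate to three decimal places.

(48.000, -60.000)

At (3/2, -2): F = (-0.500, -2.500).
Jacobian J = [[5, -2·b], [2·a·b - b, a^2 - a + 2·b]].
At the point, J = [[5.000, 4.000], [-4.000, -3.250]] (det J = -0.250).
Solving J·Δ = −F gives Δ = (46.500, -58.000).
Then the next iterate is (a, b)₁ = (48.000, -60.000).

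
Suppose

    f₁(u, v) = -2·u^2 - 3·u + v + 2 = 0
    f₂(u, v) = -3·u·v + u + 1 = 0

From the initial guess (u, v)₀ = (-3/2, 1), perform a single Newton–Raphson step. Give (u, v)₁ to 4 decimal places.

(-2.1129, -0.1613)

At (-3/2, 1): F = (3.0000, 4.0000).
Jacobian J = [[-4·u - 3, 1], [-3·v + 1, -3·u]].
At the point, J = [[3.0000, 1.0000], [-2.0000, 4.5000]] (det J = 15.5000).
Solving J·Δ = −F gives Δ = (-0.6129, -1.1613).
Then the next iterate is (u, v)₁ = (-2.1129, -0.1613).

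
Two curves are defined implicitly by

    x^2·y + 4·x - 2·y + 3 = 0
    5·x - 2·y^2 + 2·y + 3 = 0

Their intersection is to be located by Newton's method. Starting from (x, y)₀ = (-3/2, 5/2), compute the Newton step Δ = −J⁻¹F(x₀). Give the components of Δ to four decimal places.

(-0.8224, -2.0140)

At (-3/2, 5/2): F = (-2.3750, -12.0000).
Jacobian J = [[2·x·y + 4, x^2 - 2], [5, -4·y + 2]].
At the point, J = [[-3.5000, 0.2500], [5.0000, -8.0000]] (det J = 26.7500).
Solving J·Δ = −F gives Δ = (-0.8224, -2.0140).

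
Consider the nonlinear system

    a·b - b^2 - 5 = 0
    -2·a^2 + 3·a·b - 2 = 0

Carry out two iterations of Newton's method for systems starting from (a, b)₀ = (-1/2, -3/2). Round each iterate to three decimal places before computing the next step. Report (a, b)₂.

(-2.040, -2.028)

At (-1/2, -3/2): F = (-6.500, -0.250).
Jacobian J = [[b, a - 2·b], [-4·a + 3·b, 3·a]].
At the point, J = [[-1.500, 2.500], [-2.500, -1.500]] (det J = 8.500).
Solving J·Δ = −F gives Δ = (-1.221, 1.868).
Then the next iterate is (a, b)₁ = (-1.721, 0.368).
Round to (-1.721, 0.368) and repeat: F = (-5.76875, -9.82367), J = [[0.368, -2.457], [7.988, -5.163]].
Δ = (-0.319, -2.396), so (a, b)₂ = (-2.040, -2.028).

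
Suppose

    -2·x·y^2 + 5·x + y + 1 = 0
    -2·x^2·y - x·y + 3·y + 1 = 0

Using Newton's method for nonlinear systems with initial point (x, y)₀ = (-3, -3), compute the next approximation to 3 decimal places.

(-2.148, -2.259)

At (-3, -3): F = (37.000, 37.000).
Jacobian J = [[-2·y^2 + 5, -4·x·y + 1], [-4·x·y - y, -2·x^2 - x + 3]].
At the point, J = [[-13.000, -35.000], [-33.000, -12.000]] (det J = -999.000).
Solving J·Δ = −F gives Δ = (0.852, 0.741).
Then the next iterate is (x, y)₁ = (-2.148, -2.259).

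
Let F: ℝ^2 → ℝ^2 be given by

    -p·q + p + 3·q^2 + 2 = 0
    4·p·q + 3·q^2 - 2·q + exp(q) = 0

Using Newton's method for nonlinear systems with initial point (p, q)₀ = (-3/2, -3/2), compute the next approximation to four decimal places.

(-0.8281, -0.6094)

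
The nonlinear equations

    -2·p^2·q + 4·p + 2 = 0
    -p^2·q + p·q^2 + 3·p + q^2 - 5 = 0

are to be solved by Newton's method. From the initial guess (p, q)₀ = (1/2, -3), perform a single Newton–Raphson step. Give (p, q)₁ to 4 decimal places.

(-0.0353, -2.7059)

At (1/2, -3): F = (5.5000, 10.7500).
Jacobian J = [[-4·p·q + 4, -2·p^2], [-2·p·q + q^2 + 3, -p^2 + 2·p·q + 2·q]].
At the point, J = [[10.0000, -0.5000], [15.0000, -9.2500]] (det J = -85.0000).
Solving J·Δ = −F gives Δ = (-0.5353, 0.2941).
Then the next iterate is (p, q)₁ = (-0.0353, -2.7059).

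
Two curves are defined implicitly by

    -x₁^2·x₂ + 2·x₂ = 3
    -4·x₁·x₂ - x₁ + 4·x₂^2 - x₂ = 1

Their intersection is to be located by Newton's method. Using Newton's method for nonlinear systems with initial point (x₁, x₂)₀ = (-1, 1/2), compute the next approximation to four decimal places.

(1.0000, 1.0000)

At (-1, 1/2): F = (-2.5000, 2.5000).
Jacobian J = [[-2·x₁·x₂, -x₁^2 + 2], [-4·x₂ - 1, -4·x₁ + 8·x₂ - 1]].
At the point, J = [[1.0000, 1.0000], [-3.0000, 7.0000]] (det J = 10.0000).
Solving J·Δ = −F gives Δ = (2.0000, 0.5000).
Then the next iterate is (x₁, x₂)₁ = (1.0000, 1.0000).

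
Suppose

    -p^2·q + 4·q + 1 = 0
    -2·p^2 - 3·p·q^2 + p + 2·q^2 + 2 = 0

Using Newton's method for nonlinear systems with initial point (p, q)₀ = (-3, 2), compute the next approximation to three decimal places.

(-2.492, 1.420)

At (-3, 2): F = (-9.000, 25.000).
Jacobian J = [[-2·p·q, -p^2 + 4], [-4·p - 3·q^2 + 1, -6·p·q + 4·q]].
At the point, J = [[12.000, -5.000], [1.000, 44.000]] (det J = 533.000).
Solving J·Δ = −F gives Δ = (0.508, -0.580).
Then the next iterate is (p, q)₁ = (-2.492, 1.420).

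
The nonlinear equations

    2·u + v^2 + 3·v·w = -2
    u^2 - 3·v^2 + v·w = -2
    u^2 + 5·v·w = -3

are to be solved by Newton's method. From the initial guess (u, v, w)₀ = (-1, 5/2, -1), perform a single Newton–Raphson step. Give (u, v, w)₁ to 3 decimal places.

(-0.375, 1.330, -0.688)

At (-1, 5/2, -1): F = (-1.250, -18.250, -8.500).
Jacobian J = [[2, 2·v + 3·w, 3·v], [2·u, -6·v + w, v], [2·u, 5·w, 5·v]].
At the point, J = [[2.000, 2.000, 7.500], [-2.000, -16.000, 2.500], [-2.000, -5.000, 12.500]] (det J = -500.000).
Solving J·Δ = −F gives Δ = (0.625, -1.170, 0.312).
Then the next iterate is (u, v, w)₁ = (-0.375, 1.330, -0.688).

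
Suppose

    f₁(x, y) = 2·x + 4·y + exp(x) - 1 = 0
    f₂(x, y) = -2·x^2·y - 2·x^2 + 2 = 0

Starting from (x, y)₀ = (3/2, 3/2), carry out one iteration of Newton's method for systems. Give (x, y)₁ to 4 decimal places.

(2.1217, -2.6278)

At (3/2, 3/2): F = (12.481689, -9.2500).
Jacobian J = [[exp(x) + 2, 4], [-4·x·y - 4·x, -2·x^2]].
At the point, J = [[6.481689, 4.0000], [-15.0000, -4.5000]] (det J = 30.832399).
Solving J·Δ = −F gives Δ = (0.6217, -4.1278).
Then the next iterate is (x, y)₁ = (2.1217, -2.6278).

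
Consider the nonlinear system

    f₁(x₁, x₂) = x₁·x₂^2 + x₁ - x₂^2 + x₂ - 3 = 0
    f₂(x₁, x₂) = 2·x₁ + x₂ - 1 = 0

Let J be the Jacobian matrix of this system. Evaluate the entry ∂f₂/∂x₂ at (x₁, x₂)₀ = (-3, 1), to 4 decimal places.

1.0000

∂f₂/∂x₂ = 1.
At (-3, 1) this is 1.0000.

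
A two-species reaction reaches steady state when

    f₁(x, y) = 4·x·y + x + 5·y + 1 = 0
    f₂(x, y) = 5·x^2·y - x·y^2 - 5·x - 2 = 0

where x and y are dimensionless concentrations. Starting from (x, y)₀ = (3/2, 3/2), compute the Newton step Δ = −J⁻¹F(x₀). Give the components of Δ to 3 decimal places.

At (3/2, 3/2): F = (19.000, 4.000).
Jacobian J = [[4·y + 1, 4·x + 5], [10·x·y - y^2 - 5, 5·x^2 - 2·x·y]].
At the point, J = [[7.000, 11.000], [15.250, 6.750]] (det J = -120.500).
Solving J·Δ = −F gives Δ = (0.699, -2.172).

(0.699, -2.172)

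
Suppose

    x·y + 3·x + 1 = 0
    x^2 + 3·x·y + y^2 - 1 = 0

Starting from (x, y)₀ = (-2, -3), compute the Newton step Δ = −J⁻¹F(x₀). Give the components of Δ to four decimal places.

At (-2, -3): F = (1.0000, 30.0000).
Jacobian J = [[y + 3, x], [2·x + 3·y, 3·x + 2·y]].
At the point, J = [[0.0000, -2.0000], [-13.0000, -12.0000]] (det J = -26.0000).
Solving J·Δ = −F gives Δ = (1.8462, 0.5000).

(1.8462, 0.5000)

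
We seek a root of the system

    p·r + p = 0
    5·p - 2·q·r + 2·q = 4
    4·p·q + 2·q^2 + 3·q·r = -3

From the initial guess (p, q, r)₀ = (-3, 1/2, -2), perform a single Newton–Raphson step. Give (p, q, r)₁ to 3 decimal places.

(0.138, 0.544, -2.046)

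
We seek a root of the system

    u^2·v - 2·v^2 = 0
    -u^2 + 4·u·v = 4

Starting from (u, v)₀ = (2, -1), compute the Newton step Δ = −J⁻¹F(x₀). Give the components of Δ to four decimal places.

At (2, -1): F = (-6.0000, -16.0000).
Jacobian J = [[2·u·v, u^2 - 4·v], [-2·u + 4·v, 4·u]].
At the point, J = [[-4.0000, 8.0000], [-8.0000, 8.0000]] (det J = 32.0000).
Solving J·Δ = −F gives Δ = (-2.5000, -0.5000).

(-2.5000, -0.5000)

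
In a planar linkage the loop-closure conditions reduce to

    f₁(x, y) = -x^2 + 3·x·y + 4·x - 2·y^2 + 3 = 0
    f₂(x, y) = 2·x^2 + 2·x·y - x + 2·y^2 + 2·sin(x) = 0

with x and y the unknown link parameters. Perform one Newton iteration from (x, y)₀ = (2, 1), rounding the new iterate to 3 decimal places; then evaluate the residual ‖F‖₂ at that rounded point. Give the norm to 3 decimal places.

306.569

At (2, 1): F = (11.000, 13.81859).
Jacobian J = [[-2·x + 3·y + 4, 3·x - 4·y], [4·x + 2·y + 2·cos(x) - 1, 2·x + 4·y]].
At the point, J = [[3.000, 2.000], [8.16771, 8.000]] (det J = 7.66459).
Solving J·Δ = −F gives Δ = (-7.876, 6.313).
Then the next iterate is (x, y)₁ = (-5.876, 7.313).
Re-evaluating at (-5.876, 7.313): F = (-290.90488, 96.74037), so ‖F‖₂ = 306.569.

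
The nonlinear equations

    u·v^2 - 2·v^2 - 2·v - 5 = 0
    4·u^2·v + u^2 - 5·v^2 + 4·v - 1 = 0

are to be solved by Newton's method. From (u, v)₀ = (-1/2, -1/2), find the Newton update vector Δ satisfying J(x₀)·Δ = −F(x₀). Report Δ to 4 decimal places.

At (-1/2, -1/2): F = (-4.6250, -4.5000).
Jacobian J = [[v^2, 2·u·v - 4·v - 2], [8·u·v + 2·u, 4·u^2 - 10·v + 4]].
At the point, J = [[0.2500, 0.5000], [1.0000, 10.0000]] (det J = 2.0000).
Solving J·Δ = −F gives Δ = (22.0000, -1.7500).

(22.0000, -1.7500)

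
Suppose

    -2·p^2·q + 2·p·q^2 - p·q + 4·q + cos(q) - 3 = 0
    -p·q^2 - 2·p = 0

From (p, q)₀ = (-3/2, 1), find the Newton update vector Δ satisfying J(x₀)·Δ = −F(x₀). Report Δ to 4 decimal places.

(-3.7138, -5.2138)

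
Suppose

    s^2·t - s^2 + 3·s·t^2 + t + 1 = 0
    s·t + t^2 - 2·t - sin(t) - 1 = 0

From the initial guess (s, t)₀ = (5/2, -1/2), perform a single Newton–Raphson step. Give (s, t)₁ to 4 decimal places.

At (5/2, -1/2): F = (-7.0000, -0.520574).
Jacobian J = [[2·s·t - 2·s + 3·t^2, s^2 + 6·s·t + 1], [t, s + 2·t - cos(t) - 2]].
At the point, J = [[-6.7500, -0.2500], [-0.5000, -1.377583]] (det J = 9.173682).
Solving J·Δ = −F gives Δ = (-1.0370, -0.0015).
Then the next iterate is (s, t)₁ = (1.4630, -0.5015).

(1.4630, -0.5015)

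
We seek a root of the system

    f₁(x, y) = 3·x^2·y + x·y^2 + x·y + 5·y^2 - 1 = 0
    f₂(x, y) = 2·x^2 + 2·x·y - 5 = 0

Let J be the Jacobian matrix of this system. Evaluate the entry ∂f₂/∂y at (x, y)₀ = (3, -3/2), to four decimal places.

∂f₂/∂y = 2·x.
At (3, -3/2) this is 6.0000.

6.0000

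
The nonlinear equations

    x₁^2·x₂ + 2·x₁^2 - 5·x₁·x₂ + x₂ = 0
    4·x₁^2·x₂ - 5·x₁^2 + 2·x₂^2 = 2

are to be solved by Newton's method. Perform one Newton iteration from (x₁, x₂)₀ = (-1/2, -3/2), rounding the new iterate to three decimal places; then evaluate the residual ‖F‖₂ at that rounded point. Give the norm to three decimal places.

1.657

At (-1/2, -3/2): F = (-5.125, -0.250).
Jacobian J = [[2·x₁·x₂ + 4·x₁ - 5·x₂, x₁^2 - 5·x₁ + 1], [8·x₁·x₂ - 10·x₁, 4·x₁^2 + 4·x₂]].
At the point, J = [[7.000, 3.750], [11.000, -5.000]] (det J = -76.250).
Solving J·Δ = −F gives Δ = (0.348, 0.716).
Then the next iterate is (x₁, x₂)₁ = (-0.152, -0.784).
Re-evaluating at (-0.152, -0.784): F = (-1.35175, -0.95866), so ‖F‖₂ = 1.657.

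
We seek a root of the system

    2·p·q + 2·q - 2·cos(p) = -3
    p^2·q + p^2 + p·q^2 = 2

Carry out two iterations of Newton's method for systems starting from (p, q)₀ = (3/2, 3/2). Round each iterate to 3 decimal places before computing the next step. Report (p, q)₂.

(2.456, -1.470)

At (3/2, 3/2): F = (10.35853, 7.000).
Jacobian J = [[2·q + 2·sin(p), 2·p + 2], [2·p·q + 2·p + q^2, p^2 + 2·p·q]].
At the point, J = [[4.99499, 5.000], [9.750, 6.750]] (det J = -15.03382).
Solving J·Δ = −F gives Δ = (2.323, -4.392).
Then the next iterate is (p, q)₁ = (3.823, -2.892).
Round to (3.823, -2.892) and repeat: F = (-23.34286, 2.32209), J = [[-7.04377, 9.646], [-6.10257, -7.49690]].
Δ = (-1.367, 1.422), so (p, q)₂ = (2.456, -1.470).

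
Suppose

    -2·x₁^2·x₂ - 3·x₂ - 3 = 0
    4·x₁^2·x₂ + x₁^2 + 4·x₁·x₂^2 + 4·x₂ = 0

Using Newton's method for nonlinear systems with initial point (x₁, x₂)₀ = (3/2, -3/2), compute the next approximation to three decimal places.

At (3/2, -3/2): F = (8.250, -3.750).
Jacobian J = [[-4·x₁·x₂, -2·x₁^2 - 3], [8·x₁·x₂ + 2·x₁ + 4·x₂^2, 4·x₁^2 + 8·x₁·x₂ + 4]].
At the point, J = [[9.000, -7.500], [-6.000, -5.000]] (det J = -90.000).
Solving J·Δ = −F gives Δ = (-0.771, 0.175).
Then the next iterate is (x₁, x₂)₁ = (0.729, -1.325).

(0.729, -1.325)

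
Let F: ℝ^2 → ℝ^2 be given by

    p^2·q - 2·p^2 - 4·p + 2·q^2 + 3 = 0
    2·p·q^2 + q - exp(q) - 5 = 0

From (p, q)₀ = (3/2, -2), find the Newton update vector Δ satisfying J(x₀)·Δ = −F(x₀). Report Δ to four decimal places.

At (3/2, -2): F = (-4.0000, 4.864665).
Jacobian J = [[2·p·q - 4·p - 4, p^2 + 4·q], [2·q^2, 4·p·q - exp(q) + 1]].
At the point, J = [[-16.0000, -5.7500], [8.0000, -11.135335]] (det J = 224.165365).
Solving J·Δ = −F gives Δ = (-0.3235, 0.2045).

(-0.3235, 0.2045)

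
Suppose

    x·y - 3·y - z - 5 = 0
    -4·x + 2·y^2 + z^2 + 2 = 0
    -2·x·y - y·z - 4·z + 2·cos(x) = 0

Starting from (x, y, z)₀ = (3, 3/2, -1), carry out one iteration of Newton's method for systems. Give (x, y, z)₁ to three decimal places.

At (3, 3/2, -1): F = (-4.000, -4.500, -5.47998).
Jacobian J = [[y, x - 3, -1], [-4, 4·y, 2·z], [-2·y - 2·sin(x), -2·x - z, -y - 4]].
At the point, J = [[1.500, 0.000, -1.000], [-4.000, 6.000, -2.000], [-3.28224, -5.000, -5.500]] (det J = -104.19344).
Solving J·Δ = −F gives Δ = (1.119, 0.722, -2.321).
Then the next iterate is (x, y, z)₁ = (4.119, 2.222, -3.321).

(4.119, 2.222, -3.321)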